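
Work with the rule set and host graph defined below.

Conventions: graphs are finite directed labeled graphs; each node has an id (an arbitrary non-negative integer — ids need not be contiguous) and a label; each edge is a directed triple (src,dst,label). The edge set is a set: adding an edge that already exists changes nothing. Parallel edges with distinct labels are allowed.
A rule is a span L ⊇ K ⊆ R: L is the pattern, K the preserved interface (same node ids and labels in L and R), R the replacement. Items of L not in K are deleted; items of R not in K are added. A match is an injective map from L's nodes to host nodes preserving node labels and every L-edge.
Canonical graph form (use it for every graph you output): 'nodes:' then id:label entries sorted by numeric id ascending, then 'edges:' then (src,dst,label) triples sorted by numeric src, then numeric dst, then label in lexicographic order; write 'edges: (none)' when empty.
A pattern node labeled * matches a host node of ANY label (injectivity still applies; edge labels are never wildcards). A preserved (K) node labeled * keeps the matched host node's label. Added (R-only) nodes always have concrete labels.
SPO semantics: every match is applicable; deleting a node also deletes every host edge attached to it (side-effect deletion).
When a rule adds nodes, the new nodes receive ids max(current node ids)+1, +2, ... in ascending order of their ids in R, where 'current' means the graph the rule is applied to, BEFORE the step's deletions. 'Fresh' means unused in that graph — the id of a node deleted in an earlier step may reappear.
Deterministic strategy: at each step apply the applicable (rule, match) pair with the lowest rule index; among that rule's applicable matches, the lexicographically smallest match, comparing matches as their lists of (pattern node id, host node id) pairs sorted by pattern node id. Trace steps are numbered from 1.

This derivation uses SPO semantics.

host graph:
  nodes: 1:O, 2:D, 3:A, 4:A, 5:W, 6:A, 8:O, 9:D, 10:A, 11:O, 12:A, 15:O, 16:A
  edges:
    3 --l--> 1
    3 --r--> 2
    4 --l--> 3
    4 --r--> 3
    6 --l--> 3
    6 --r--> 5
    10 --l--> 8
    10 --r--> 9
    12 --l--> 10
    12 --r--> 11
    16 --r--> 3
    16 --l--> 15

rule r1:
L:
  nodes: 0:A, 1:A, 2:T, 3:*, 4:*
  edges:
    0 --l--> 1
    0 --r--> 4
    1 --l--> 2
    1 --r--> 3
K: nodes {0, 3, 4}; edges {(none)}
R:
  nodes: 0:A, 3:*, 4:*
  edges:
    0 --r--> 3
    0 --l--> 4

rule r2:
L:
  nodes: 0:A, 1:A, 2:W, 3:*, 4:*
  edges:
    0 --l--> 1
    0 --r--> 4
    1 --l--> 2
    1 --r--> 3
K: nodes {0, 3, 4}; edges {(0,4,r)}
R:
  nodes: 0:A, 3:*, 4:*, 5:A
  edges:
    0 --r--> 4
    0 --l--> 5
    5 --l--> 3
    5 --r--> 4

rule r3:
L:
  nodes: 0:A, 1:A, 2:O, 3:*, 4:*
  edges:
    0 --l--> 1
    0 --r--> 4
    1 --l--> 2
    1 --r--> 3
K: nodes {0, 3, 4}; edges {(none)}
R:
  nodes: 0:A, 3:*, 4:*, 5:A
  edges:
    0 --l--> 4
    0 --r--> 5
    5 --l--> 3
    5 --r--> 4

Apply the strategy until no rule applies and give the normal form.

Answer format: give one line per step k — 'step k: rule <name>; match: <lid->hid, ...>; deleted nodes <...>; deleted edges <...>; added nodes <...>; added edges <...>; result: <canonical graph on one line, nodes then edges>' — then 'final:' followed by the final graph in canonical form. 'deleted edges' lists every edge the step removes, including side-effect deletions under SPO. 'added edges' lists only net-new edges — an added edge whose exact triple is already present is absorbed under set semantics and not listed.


step 1: rule r3; match: 0->6, 1->3, 2->1, 3->2, 4->5; deleted nodes 1, 3; deleted edges (3,1,l); (3,2,r); (4,3,l); (4,3,r); (6,3,l); (6,5,r); (16,3,r); added nodes 17; added edges (6,5,l); (6,17,r); (17,2,l); (17,5,r); result: nodes: 2:D, 4:A, 5:W, 6:A, 8:O, 9:D, 10:A, 11:O, 12:A, 15:O, 16:A, 17:A edges: (6,5,l); (6,17,r); (10,8,l); (10,9,r); (12,10,l); (12,11,r); (16,15,l); (17,2,l); (17,5,r)
step 2: rule r3; match: 0->12, 1->10, 2->8, 3->9, 4->11; deleted nodes 8, 10; deleted edges (10,8,l); (10,9,r); (12,10,l); (12,11,r); added nodes 18; added edges (12,11,l); (12,18,r); (18,9,l); (18,11,r); result: nodes: 2:D, 4:A, 5:W, 6:A, 9:D, 11:O, 12:A, 15:O, 16:A, 17:A, 18:A edges: (6,5,l); (6,17,r); (12,11,l); (12,18,r); (16,15,l); (17,2,l); (17,5,r); (18,9,l); (18,11,r)
final:
nodes: 2:D, 4:A, 5:W, 6:A, 9:D, 11:O, 12:A, 15:O, 16:A, 17:A, 18:A
edges: (6,5,l); (6,17,r); (12,11,l); (12,18,r); (16,15,l); (17,2,l); (17,5,r); (18,9,l); (18,11,r)


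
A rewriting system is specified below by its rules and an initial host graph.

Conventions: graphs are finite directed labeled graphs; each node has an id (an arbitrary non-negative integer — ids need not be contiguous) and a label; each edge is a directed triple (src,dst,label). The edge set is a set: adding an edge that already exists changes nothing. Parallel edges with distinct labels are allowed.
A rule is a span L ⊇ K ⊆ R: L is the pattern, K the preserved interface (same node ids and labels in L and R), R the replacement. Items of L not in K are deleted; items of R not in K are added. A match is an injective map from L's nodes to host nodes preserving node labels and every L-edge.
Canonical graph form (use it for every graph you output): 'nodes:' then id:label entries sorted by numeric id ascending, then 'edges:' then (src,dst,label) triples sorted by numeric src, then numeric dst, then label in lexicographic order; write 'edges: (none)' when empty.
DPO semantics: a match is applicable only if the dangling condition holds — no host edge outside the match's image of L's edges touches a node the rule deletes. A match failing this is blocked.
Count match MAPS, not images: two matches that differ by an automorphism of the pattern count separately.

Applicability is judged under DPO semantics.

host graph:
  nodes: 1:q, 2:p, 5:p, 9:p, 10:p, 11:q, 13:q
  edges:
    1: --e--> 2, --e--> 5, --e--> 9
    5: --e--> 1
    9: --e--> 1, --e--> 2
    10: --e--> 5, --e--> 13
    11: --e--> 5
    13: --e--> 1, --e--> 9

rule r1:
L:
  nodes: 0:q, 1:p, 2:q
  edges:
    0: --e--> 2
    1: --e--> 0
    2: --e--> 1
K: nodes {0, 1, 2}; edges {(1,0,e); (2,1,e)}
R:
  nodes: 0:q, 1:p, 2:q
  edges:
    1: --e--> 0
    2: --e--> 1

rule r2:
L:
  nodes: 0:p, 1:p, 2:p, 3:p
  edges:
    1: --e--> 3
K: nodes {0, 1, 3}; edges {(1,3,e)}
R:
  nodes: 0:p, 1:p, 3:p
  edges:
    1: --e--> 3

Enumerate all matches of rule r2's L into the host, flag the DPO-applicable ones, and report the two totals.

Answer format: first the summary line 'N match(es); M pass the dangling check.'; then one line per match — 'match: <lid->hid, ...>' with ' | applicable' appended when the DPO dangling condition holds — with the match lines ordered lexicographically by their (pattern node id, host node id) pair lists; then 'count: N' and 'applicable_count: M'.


4 match(es); 0 pass the dangling check.
match: 0->2, 1->10, 2->9, 3->5
match: 0->5, 1->9, 2->10, 3->2
match: 0->9, 1->10, 2->2, 3->5
match: 0->10, 1->9, 2->5, 3->2
count: 4
applicable_count: 0


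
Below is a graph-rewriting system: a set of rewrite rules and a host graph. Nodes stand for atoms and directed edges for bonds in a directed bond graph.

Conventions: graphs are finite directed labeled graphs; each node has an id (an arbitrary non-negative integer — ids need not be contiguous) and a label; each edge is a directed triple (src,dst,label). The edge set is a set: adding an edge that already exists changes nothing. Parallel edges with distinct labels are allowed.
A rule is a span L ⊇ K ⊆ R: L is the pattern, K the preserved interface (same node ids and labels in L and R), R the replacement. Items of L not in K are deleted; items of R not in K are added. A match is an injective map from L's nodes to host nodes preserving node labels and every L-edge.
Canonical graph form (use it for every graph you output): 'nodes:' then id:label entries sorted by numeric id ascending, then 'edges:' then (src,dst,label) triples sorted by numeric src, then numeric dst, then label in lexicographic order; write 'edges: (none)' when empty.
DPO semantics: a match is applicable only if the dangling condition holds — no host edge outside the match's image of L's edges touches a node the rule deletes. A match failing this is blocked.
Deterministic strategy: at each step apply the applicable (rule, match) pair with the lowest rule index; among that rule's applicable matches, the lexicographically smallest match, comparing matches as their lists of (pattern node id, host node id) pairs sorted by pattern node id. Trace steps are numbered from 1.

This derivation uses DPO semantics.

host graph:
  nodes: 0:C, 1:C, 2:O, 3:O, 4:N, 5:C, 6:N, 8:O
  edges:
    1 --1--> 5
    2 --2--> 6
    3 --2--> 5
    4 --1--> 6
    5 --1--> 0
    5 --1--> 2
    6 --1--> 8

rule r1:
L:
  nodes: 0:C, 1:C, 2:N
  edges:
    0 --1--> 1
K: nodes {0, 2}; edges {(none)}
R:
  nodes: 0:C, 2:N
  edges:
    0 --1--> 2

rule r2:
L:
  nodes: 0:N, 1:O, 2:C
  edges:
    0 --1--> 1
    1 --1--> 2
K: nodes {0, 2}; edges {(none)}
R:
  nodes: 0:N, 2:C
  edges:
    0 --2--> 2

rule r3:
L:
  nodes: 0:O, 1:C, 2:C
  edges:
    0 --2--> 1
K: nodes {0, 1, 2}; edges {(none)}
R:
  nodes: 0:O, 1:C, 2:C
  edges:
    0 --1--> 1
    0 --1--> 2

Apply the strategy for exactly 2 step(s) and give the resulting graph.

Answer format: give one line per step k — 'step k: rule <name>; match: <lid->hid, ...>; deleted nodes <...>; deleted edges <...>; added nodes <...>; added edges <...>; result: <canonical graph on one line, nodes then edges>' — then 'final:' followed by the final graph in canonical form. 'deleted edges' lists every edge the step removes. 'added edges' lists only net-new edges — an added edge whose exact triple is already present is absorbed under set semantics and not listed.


step 1: rule r1; match: 0->5, 1->0, 2->4; deleted nodes 0; deleted edges (5,0,1); added nodes (none); added edges (5,4,1); result: nodes: 1:C, 2:O, 3:O, 4:N, 5:C, 6:N, 8:O edges: (1,5,1); (2,6,2); (3,5,2); (4,6,1); (5,2,1); (5,4,1); (6,8,1)
step 2: rule r3; match: 0->3, 1->5, 2->1; deleted nodes (none); deleted edges (3,5,2); added nodes (none); added edges (3,1,1); (3,5,1); result: nodes: 1:C, 2:O, 3:O, 4:N, 5:C, 6:N, 8:O edges: (1,5,1); (2,6,2); (3,1,1); (3,5,1); (4,6,1); (5,2,1); (5,4,1); (6,8,1)
final:
nodes: 1:C, 2:O, 3:O, 4:N, 5:C, 6:N, 8:O
edges: (1,5,1); (2,6,2); (3,1,1); (3,5,1); (4,6,1); (5,2,1); (5,4,1); (6,8,1)


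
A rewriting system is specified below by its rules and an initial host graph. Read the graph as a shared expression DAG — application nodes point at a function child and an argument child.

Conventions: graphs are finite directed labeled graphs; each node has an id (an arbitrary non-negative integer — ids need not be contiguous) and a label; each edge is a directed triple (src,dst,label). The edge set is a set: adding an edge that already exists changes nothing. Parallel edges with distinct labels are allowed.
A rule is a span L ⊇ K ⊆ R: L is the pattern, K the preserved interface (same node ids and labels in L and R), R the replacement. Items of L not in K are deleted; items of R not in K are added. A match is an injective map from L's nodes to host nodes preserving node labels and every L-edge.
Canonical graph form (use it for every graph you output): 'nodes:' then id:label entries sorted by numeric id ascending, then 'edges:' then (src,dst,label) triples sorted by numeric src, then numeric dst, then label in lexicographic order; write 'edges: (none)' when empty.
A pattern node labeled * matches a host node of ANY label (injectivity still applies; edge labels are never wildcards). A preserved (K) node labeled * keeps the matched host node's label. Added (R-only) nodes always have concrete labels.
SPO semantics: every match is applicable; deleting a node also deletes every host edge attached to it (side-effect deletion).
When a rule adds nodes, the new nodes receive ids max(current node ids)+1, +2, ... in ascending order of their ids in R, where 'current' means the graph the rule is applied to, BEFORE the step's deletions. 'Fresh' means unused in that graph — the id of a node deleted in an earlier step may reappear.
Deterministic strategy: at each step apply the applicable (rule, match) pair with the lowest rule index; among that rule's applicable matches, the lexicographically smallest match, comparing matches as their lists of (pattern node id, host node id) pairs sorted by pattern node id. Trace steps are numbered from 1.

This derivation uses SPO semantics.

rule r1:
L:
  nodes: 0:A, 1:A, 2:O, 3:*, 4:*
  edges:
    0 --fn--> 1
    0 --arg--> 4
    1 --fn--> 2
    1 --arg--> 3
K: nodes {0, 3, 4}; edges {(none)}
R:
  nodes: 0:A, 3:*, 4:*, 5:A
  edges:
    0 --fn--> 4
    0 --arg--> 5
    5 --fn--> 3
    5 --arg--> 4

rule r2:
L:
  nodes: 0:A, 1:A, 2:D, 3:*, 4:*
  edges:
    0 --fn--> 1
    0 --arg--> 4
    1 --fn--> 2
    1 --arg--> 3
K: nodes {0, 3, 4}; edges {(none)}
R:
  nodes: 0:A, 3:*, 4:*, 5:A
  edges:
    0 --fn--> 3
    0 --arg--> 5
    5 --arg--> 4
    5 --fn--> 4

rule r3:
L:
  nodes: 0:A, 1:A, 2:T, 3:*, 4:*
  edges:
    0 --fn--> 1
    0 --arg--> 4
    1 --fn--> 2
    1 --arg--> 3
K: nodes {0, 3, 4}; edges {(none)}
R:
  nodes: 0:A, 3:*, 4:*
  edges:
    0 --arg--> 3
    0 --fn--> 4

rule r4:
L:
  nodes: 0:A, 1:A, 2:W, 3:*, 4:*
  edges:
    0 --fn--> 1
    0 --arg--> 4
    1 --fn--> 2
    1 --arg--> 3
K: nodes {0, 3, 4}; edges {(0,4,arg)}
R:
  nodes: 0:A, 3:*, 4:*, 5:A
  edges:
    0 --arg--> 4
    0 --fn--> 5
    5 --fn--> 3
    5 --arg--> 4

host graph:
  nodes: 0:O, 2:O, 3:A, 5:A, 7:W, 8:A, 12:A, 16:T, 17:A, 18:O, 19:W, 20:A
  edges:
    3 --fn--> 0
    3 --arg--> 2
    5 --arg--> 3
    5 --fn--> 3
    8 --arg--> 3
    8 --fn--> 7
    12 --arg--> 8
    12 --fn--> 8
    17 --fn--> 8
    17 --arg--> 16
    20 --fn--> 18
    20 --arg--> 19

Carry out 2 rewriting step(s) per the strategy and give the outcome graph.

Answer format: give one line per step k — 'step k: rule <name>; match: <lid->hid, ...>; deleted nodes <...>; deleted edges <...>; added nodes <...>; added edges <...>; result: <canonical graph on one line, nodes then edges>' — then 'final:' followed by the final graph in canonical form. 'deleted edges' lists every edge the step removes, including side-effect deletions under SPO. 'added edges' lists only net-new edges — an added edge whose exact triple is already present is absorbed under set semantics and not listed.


step 1: rule r4; match: 0->17, 1->8, 2->7, 3->3, 4->16; deleted nodes 7, 8; deleted edges (8,3,arg); (8,7,fn); (12,8,arg); (12,8,fn); (17,8,fn); added nodes 21; added edges (17,21,fn); (21,3,fn); (21,16,arg); result: nodes: 0:O, 2:O, 3:A, 5:A, 12:A, 16:T, 17:A, 18:O, 19:W, 20:A, 21:A edges: (3,0,fn); (3,2,arg); (5,3,arg); (5,3,fn); (17,16,arg); (17,21,fn); (20,18,fn); (20,19,arg); (21,3,fn); (21,16,arg)
step 2: rule r1; match: 0->21, 1->3, 2->0, 3->2, 4->16; deleted nodes 0, 3; deleted edges (3,0,fn); (3,2,arg); (5,3,arg); (5,3,fn); (21,3,fn); (21,16,arg); added nodes 22; added edges (21,16,fn); (21,22,arg); (22,2,fn); (22,16,arg); result: nodes: 2:O, 5:A, 12:A, 16:T, 17:A, 18:O, 19:W, 20:A, 21:A, 22:A edges: (17,16,arg); (17,21,fn); (20,18,fn); (20,19,arg); (21,16,fn); (21,22,arg); (22,2,fn); (22,16,arg)
final:
nodes: 2:O, 5:A, 12:A, 16:T, 17:A, 18:O, 19:W, 20:A, 21:A, 22:A
edges: (17,16,arg); (17,21,fn); (20,18,fn); (20,19,arg); (21,16,fn); (21,22,arg); (22,2,fn); (22,16,arg)


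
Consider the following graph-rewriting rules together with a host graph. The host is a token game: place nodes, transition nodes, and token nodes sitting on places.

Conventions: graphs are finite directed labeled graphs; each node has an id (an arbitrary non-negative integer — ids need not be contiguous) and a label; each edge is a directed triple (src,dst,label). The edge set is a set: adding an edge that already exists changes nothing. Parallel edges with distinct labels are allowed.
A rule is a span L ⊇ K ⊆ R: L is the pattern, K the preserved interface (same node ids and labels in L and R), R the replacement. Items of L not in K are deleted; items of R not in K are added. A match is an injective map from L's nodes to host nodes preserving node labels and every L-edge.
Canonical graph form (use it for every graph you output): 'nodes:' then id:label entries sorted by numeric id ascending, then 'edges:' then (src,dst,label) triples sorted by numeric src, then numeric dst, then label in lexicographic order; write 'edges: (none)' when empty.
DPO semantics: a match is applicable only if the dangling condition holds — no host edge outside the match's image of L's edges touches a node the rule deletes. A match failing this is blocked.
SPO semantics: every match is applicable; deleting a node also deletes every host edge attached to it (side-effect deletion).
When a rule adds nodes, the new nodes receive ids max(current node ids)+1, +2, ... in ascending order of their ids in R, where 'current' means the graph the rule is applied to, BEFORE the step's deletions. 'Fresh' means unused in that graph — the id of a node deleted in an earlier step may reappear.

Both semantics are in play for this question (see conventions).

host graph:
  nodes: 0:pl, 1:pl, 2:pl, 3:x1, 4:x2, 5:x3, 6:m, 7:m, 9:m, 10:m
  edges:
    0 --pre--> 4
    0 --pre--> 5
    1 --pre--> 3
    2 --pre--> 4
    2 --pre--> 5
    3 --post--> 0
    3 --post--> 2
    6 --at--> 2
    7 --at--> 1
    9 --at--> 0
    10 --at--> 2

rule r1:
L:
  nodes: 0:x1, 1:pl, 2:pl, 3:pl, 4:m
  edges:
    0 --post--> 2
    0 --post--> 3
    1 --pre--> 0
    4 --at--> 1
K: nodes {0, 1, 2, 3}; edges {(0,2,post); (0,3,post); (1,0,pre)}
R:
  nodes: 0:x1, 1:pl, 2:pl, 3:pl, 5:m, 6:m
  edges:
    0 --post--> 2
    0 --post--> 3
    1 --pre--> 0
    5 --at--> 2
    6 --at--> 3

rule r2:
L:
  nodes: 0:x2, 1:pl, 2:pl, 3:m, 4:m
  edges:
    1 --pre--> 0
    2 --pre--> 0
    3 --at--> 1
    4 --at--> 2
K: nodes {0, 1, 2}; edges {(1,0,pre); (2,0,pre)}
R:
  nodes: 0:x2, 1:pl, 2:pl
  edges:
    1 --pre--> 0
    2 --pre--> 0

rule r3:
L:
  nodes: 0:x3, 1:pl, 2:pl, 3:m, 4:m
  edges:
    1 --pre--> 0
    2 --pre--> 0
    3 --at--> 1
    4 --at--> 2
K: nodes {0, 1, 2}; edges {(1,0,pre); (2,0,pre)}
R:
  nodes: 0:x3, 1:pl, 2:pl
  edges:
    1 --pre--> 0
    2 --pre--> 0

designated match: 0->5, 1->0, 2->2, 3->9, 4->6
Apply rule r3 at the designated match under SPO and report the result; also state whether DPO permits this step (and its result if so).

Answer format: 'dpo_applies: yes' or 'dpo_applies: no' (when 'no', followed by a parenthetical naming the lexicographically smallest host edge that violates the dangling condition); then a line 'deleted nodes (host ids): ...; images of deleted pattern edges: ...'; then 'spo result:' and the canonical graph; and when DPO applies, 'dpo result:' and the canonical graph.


dpo_applies: yes
deleted nodes (host ids): 6, 9; images of deleted pattern edges: (6,2,at); (9,0,at)
spo result:
nodes: 0:pl, 1:pl, 2:pl, 3:x1, 4:x2, 5:x3, 7:m, 10:m
edges: (0,4,pre); (0,5,pre); (1,3,pre); (2,4,pre); (2,5,pre); (3,0,post); (3,2,post); (7,1,at); (10,2,at)
dpo result:
nodes: 0:pl, 1:pl, 2:pl, 3:x1, 4:x2, 5:x3, 7:m, 10:m
edges: (0,4,pre); (0,5,pre); (1,3,pre); (2,4,pre); (2,5,pre); (3,0,post); (3,2,post); (7,1,at); (10,2,at)


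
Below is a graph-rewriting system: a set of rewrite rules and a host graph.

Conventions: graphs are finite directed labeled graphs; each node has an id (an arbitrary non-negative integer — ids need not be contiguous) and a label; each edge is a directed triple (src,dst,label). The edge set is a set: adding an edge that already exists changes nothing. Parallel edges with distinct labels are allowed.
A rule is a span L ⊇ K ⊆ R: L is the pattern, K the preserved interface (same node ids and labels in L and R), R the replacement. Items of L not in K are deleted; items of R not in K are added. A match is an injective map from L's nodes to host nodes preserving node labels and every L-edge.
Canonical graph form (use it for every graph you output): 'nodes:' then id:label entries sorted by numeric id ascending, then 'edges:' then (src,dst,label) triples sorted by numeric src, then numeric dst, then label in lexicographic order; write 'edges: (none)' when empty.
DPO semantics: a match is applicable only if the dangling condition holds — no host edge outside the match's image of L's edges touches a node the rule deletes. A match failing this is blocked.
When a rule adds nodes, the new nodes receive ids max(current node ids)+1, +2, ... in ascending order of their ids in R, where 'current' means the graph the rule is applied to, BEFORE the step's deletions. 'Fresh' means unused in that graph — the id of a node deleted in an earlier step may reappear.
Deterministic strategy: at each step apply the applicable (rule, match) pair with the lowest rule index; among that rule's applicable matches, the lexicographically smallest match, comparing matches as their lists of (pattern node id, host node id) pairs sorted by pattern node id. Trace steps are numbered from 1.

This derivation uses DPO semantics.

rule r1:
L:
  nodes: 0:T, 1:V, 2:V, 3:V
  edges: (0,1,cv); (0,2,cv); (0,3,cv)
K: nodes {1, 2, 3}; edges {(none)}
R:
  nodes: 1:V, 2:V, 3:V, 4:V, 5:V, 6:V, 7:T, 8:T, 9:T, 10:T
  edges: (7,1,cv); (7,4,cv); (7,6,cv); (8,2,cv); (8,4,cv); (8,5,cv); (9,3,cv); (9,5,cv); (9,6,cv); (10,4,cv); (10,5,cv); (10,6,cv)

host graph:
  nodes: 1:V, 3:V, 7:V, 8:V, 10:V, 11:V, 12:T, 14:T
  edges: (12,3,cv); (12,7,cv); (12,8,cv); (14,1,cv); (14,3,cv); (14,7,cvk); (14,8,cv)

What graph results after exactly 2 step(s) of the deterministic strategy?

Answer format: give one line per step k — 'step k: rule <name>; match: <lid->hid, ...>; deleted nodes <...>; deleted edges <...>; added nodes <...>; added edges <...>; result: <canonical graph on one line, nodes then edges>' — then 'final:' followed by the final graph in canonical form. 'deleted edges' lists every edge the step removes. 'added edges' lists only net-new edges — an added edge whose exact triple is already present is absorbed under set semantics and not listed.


step 1: rule r1; match: 0->12, 1->3, 2->7, 3->8; deleted nodes 12; deleted edges (12,3,cv); (12,7,cv); (12,8,cv); added nodes 15, 16, 17, 18, 19, 20, 21; added edges (18,3,cv); (18,15,cv); (18,17,cv); (19,7,cv); (19,15,cv); (19,16,cv); (20,8,cv); (20,16,cv); (20,17,cv); (21,15,cv); (21,16,cv); (21,17,cv); result: nodes: 1:V, 3:V, 7:V, 8:V, 10:V, 11:V, 14:T, 15:V, 16:V, 17:V, 18:T, 19:T, 20:T, 21:T edges: (14,1,cv); (14,3,cv); (14,7,cvk); (14,8,cv); (18,3,cv); (18,15,cv); (18,17,cv); (19,7,cv); (19,15,cv); (19,16,cv); (20,8,cv); (20,16,cv); (20,17,cv); (21,15,cv); (21,16,cv); (21,17,cv)
step 2: rule r1; match: 0->18, 1->3, 2->15, 3->17; deleted nodes 18; deleted edges (18,3,cv); (18,15,cv); (18,17,cv); added nodes 22, 23, 24, 25, 26, 27, 28; added edges (25,3,cv); (25,22,cv); (25,24,cv); (26,15,cv); (26,22,cv); (26,23,cv); (27,17,cv); (27,23,cv); (27,24,cv); (28,22,cv); (28,23,cv); (28,24,cv); result: nodes: 1:V, 3:V, 7:V, 8:V, 10:V, 11:V, 14:T, 15:V, 16:V, 17:V, 19:T, 20:T, 21:T, 22:V, 23:V, 24:V, 25:T, 26:T, 27:T, 28:T edges: (14,1,cv); (14,3,cv); (14,7,cvk); (14,8,cv); (19,7,cv); (19,15,cv); (19,16,cv); (20,8,cv); (20,16,cv); (20,17,cv); (21,15,cv); (21,16,cv); (21,17,cv); (25,3,cv); (25,22,cv); (25,24,cv); (26,15,cv); (26,22,cv); (26,23,cv); (27,17,cv); (27,23,cv); (27,24,cv); (28,22,cv); (28,23,cv); (28,24,cv)
final:
nodes: 1:V, 3:V, 7:V, 8:V, 10:V, 11:V, 14:T, 15:V, 16:V, 17:V, 19:T, 20:T, 21:T, 22:V, 23:V, 24:V, 25:T, 26:T, 27:T, 28:T
edges: (14,1,cv); (14,3,cv); (14,7,cvk); (14,8,cv); (19,7,cv); (19,15,cv); (19,16,cv); (20,8,cv); (20,16,cv); (20,17,cv); (21,15,cv); (21,16,cv); (21,17,cv); (25,3,cv); (25,22,cv); (25,24,cv); (26,15,cv); (26,22,cv); (26,23,cv); (27,17,cv); (27,23,cv); (27,24,cv); (28,22,cv); (28,23,cv); (28,24,cv)


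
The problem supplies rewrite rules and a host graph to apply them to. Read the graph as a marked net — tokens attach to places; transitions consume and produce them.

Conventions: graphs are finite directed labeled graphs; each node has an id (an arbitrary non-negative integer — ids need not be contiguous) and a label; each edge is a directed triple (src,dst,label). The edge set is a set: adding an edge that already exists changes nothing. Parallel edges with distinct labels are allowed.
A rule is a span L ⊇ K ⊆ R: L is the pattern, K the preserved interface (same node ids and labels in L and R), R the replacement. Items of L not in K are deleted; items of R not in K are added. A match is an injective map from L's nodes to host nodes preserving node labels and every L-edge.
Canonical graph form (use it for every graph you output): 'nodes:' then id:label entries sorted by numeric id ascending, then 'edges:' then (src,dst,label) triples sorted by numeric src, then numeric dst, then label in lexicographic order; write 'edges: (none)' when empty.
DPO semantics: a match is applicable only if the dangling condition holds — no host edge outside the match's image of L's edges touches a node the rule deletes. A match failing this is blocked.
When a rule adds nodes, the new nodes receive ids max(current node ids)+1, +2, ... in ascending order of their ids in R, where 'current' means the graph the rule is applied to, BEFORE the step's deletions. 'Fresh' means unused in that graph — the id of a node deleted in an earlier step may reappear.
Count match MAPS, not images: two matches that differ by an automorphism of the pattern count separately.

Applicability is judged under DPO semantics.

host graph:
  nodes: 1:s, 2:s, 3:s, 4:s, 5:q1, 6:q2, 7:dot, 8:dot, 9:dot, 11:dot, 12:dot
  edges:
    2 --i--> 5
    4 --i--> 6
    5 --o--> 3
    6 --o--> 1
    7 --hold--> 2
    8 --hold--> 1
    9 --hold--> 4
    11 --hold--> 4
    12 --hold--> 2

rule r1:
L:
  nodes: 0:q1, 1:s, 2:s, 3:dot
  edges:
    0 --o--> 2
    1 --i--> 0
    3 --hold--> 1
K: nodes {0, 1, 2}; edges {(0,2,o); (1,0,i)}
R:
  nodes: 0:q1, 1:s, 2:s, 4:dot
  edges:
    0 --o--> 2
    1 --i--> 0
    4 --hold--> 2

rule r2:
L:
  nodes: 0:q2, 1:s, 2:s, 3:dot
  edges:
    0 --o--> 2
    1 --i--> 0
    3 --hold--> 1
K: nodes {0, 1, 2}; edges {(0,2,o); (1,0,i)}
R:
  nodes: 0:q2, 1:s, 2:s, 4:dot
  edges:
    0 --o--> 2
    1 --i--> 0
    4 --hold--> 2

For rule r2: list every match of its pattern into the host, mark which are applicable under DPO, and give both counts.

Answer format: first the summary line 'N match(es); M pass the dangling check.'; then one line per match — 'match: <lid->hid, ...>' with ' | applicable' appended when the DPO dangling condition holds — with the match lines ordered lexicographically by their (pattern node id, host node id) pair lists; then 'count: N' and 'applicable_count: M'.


2 match(es); 2 pass the dangling check.
match: 0->6, 1->4, 2->1, 3->9 | applicable
match: 0->6, 1->4, 2->1, 3->11 | applicable
count: 2
applicable_count: 2


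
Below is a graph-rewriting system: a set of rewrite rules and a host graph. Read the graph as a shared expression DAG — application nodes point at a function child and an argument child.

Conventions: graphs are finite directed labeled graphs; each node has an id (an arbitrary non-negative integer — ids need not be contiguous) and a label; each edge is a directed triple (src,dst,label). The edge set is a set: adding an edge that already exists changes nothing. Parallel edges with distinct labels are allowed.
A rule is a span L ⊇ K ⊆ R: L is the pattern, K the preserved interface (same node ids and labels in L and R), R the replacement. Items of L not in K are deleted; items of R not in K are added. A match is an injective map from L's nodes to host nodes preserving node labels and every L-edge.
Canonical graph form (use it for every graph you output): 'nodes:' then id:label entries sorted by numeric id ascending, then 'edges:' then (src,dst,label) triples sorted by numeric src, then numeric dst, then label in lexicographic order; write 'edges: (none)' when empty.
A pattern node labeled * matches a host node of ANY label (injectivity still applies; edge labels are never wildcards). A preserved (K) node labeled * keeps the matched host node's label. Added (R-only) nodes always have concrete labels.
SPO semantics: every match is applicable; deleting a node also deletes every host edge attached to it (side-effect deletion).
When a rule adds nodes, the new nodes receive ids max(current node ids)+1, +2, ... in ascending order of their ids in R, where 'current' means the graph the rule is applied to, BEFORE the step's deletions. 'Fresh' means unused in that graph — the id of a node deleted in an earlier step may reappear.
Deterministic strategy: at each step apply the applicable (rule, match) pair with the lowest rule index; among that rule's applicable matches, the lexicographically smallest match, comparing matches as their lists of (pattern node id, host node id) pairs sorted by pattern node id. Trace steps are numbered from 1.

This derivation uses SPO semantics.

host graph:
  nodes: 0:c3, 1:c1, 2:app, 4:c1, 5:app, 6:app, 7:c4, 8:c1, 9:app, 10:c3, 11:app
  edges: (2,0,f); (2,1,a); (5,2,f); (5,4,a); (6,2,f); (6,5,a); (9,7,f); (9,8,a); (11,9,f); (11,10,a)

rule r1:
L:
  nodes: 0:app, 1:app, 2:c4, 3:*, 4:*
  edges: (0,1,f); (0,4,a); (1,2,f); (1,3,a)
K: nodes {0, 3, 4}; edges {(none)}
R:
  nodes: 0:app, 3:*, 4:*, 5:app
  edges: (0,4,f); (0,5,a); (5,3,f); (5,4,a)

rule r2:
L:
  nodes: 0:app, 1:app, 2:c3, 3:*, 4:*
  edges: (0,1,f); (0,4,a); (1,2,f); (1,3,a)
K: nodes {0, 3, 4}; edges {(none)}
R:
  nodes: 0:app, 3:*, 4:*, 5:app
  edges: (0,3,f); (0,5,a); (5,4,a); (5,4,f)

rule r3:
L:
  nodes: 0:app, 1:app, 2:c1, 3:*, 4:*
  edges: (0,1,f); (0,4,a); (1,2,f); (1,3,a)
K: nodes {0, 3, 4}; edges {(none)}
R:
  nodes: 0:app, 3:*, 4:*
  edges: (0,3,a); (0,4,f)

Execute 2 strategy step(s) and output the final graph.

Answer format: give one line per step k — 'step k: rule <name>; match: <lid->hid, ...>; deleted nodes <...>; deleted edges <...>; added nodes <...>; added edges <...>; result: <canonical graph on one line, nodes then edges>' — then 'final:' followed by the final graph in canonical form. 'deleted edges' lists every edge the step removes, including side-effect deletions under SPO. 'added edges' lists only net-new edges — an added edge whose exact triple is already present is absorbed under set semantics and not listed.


step 1: rule r1; match: 0->11, 1->9, 2->7, 3->8, 4->10; deleted nodes 7, 9; deleted edges (9,7,f); (9,8,a); (11,9,f); (11,10,a); added nodes 12; added edges (11,10,f); (11,12,a); (12,8,f); (12,10,a); result: nodes: 0:c3, 1:c1, 2:app, 4:c1, 5:app, 6:app, 8:c1, 10:c3, 11:app, 12:app edges: (2,0,f); (2,1,a); (5,2,f); (5,4,a); (6,2,f); (6,5,a); (11,10,f); (11,12,a); (12,8,f); (12,10,a)
step 2: rule r2; match: 0->5, 1->2, 2->0, 3->1, 4->4; deleted nodes 0, 2; deleted edges (2,0,f); (2,1,a); (5,2,f); (5,4,a); (6,2,f); added nodes 13; added edges (5,1,f); (5,13,a); (13,4,a); (13,4,f); result: nodes: 1:c1, 4:c1, 5:app, 6:app, 8:c1, 10:c3, 11:app, 12:app, 13:app edges: (5,1,f); (5,13,a); (6,5,a); (11,10,f); (11,12,a); (12,8,f); (12,10,a); (13,4,a); (13,4,f)
final:
nodes: 1:c1, 4:c1, 5:app, 6:app, 8:c1, 10:c3, 11:app, 12:app, 13:app
edges: (5,1,f); (5,13,a); (6,5,a); (11,10,f); (11,12,a); (12,8,f); (12,10,a); (13,4,a); (13,4,f)


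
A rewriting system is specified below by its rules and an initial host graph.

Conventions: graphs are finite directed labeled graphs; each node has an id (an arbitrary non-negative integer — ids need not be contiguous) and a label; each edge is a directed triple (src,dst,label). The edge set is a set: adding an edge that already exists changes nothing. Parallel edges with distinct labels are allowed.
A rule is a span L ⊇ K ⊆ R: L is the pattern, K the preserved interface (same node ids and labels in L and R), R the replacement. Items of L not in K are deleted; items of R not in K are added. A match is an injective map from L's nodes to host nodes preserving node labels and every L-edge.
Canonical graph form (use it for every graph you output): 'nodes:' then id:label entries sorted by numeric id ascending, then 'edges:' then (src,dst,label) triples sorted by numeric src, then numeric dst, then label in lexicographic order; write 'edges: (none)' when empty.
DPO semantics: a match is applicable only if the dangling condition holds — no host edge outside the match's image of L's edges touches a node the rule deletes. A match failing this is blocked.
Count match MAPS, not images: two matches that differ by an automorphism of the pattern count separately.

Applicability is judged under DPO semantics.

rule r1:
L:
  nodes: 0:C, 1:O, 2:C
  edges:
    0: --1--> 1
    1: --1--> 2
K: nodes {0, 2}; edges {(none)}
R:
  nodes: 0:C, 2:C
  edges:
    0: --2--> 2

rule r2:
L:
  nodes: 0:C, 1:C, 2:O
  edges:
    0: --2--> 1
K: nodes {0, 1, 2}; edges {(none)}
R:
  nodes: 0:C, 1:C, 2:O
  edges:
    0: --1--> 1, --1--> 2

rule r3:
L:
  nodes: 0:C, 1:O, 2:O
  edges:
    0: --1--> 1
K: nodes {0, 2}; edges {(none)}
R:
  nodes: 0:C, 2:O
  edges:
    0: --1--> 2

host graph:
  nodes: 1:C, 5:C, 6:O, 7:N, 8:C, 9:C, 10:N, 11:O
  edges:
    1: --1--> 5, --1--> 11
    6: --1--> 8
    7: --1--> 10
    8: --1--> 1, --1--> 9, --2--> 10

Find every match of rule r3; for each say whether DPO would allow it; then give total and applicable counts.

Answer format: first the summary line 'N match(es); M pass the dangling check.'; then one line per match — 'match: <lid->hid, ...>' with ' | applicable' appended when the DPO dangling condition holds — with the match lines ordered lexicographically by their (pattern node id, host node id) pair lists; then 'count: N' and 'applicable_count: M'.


1 match(es); 1 pass the dangling check.
match: 0->1, 1->11, 2->6 | applicable
count: 1
applicable_count: 1


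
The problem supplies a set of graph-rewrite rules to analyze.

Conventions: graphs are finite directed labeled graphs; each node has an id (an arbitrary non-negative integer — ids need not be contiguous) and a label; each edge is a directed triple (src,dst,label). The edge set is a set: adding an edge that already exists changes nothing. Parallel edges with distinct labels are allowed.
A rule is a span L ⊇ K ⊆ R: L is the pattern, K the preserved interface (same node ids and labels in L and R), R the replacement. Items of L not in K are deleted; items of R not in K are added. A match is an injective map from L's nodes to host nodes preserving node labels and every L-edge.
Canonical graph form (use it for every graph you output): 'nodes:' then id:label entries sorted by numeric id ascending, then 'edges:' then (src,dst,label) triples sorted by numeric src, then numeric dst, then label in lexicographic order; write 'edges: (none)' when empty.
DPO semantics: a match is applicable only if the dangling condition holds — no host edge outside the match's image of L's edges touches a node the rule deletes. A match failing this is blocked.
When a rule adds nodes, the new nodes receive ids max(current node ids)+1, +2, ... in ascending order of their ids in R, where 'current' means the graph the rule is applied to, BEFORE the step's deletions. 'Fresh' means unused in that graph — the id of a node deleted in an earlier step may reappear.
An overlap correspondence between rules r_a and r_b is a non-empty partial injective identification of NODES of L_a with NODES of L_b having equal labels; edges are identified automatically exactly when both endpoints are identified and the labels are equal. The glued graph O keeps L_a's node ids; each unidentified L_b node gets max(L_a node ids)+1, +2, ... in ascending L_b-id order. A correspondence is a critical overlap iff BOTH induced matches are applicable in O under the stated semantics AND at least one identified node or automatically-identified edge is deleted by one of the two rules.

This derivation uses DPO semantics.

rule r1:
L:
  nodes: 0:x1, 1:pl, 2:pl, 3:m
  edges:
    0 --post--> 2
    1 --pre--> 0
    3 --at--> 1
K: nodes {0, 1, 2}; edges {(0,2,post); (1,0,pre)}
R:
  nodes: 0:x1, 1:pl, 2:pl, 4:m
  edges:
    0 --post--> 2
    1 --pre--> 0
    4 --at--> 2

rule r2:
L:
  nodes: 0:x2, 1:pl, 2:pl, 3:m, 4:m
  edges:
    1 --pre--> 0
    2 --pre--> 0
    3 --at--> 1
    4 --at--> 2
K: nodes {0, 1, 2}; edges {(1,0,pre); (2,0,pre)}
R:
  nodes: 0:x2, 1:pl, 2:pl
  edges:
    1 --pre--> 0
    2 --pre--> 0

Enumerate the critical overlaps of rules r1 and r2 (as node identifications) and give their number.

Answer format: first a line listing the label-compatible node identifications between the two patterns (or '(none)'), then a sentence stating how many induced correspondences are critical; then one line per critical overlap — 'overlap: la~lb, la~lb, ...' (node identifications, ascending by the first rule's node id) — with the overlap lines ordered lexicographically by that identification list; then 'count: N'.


label-compatible node identifications between L(r1) and L(r2): 1~1, 1~2, 2~1, 2~2, 3~3, 3~4
4 of the induced correspondences are critical overlaps of r1 and r2.
overlap: 1~1, 2~2, 3~3
overlap: 1~1, 3~3
overlap: 1~2, 2~1, 3~4
overlap: 1~2, 3~4
count: 4


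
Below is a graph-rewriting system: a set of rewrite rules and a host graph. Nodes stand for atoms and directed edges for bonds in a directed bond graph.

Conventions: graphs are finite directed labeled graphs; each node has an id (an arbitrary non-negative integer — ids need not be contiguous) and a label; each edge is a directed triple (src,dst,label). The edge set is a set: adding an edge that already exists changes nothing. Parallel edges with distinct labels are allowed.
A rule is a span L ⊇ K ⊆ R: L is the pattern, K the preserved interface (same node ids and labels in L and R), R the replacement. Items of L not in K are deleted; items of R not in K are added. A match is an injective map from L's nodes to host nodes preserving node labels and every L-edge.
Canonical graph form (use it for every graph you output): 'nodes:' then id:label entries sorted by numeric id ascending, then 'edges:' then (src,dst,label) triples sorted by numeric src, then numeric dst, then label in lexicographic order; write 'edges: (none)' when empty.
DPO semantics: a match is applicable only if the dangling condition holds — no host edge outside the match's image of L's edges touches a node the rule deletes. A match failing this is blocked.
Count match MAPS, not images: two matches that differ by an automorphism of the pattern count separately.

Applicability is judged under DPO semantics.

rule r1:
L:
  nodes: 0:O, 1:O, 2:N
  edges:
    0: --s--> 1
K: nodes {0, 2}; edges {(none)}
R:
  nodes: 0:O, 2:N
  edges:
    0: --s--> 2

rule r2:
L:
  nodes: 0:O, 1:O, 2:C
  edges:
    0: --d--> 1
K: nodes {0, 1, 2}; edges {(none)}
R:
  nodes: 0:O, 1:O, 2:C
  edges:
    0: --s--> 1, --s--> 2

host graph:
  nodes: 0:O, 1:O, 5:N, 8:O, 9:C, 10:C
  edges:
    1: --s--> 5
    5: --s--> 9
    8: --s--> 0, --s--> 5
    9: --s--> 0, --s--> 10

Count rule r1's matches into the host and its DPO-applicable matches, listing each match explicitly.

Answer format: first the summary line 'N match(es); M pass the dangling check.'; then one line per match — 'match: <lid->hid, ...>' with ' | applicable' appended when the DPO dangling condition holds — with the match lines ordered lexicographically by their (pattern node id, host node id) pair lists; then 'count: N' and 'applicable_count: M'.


1 match(es); 0 pass the dangling check.
match: 0->8, 1->0, 2->5
count: 1
applicable_count: 0


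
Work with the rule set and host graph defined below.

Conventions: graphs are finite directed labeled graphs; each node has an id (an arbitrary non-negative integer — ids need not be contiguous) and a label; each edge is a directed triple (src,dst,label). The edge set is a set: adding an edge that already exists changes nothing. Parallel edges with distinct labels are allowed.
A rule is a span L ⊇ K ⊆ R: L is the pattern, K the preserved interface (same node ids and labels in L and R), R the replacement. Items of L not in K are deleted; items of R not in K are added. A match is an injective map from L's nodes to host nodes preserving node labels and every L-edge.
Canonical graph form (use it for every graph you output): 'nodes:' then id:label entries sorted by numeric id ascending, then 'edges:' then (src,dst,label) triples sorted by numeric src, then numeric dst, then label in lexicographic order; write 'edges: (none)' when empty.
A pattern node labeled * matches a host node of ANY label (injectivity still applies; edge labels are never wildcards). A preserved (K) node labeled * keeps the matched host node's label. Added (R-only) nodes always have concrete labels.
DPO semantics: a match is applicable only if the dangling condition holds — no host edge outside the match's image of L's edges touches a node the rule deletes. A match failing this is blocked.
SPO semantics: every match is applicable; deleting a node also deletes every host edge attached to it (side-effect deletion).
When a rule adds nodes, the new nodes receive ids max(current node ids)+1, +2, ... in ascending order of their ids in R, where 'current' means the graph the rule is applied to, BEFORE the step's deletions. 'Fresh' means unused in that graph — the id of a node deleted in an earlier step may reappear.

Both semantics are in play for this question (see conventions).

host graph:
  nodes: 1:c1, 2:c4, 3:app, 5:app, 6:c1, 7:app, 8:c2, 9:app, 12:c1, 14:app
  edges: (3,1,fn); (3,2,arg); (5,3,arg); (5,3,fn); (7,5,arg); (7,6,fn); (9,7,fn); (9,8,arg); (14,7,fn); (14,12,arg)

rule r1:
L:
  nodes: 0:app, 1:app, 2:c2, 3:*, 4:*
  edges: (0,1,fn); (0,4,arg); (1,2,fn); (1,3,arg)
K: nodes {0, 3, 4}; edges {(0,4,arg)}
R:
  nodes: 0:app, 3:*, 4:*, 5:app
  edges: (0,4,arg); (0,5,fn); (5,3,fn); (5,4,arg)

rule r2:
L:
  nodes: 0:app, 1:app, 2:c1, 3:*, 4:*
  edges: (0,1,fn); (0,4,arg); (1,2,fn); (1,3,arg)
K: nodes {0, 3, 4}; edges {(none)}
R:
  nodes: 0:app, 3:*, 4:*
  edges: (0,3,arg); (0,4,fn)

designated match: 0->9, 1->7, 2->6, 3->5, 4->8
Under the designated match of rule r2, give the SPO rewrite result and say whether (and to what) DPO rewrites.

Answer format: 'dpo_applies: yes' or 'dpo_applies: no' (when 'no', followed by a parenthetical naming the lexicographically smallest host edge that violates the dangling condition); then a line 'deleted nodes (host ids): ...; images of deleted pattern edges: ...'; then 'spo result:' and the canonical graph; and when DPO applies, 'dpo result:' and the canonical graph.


dpo_applies: no
(the rule deletes node 7, which keeps host edge (14,7,fn) outside the match image — the dangling condition fails, DPO blocks; SPO proceeds and side-deletes such edges)
deleted nodes (host ids): 6, 7; images of deleted pattern edges: (7,5,arg); (7,6,fn); (9,7,fn); (9,8,arg)
spo result:
nodes: 1:c1, 2:c4, 3:app, 5:app, 8:c2, 9:app, 12:c1, 14:app
edges: (3,1,fn); (3,2,arg); (5,3,arg); (5,3,fn); (9,5,arg); (9,8,fn); (14,12,arg)
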